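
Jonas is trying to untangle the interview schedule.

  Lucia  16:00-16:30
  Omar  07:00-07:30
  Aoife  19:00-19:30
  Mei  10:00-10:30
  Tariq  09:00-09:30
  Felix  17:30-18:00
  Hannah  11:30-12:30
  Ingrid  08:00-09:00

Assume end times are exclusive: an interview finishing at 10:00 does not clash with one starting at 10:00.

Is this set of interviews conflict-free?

Sorted by start: Omar, Ingrid, Tariq, Mei, Hannah, Lucia, Felix, Aoife.
Ingrid starts after Omar ends — done with Omar.
Tariq starts exactly when Ingrid ends (back-to-back, no overlap) — done with Ingrid.
Mei starts after Tariq ends — done with Tariq.
Hannah starts after Mei ends — done with Mei.
Lucia starts after Hannah ends — done with Hannah.
Felix starts after Lucia ends — done with Lucia.
Aoife starts after Felix ends.
Every pair is clear; the schedule has no overlaps.

Yes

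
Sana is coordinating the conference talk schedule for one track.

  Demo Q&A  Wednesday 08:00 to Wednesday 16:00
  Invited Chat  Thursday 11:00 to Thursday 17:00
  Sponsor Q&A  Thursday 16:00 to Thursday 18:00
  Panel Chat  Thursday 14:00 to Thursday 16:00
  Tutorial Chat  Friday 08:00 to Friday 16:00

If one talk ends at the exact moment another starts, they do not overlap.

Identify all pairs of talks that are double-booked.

Sorted by start: Demo Q&A, Invited Chat, Panel Chat, Sponsor Q&A, Tutorial Chat.
Invited Chat starts after Demo Q&A ends; Demo Q&A is clear from here.
Panel Chat starts before Invited Chat ends → Invited Chat and Panel Chat overlap.
Sponsor Q&A starts before Invited Chat ends → Invited Chat and Sponsor Q&A overlap.
Tutorial Chat starts after Invited Chat ends.
Sponsor Q&A starts exactly when Panel Chat ends (back-to-back, no overlap); Panel Chat is clear from here.
Tutorial Chat starts after Sponsor Q&A ends.

Invited Chat & Panel Chat, Invited Chat & Sponsor Q&A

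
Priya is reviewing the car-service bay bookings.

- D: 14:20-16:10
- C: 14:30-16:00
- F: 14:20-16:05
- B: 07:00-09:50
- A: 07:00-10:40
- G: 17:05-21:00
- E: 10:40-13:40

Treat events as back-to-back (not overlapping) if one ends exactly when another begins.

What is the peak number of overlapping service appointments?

Sort all start/end points and keep a running count:
07:00 start A → 1
07:00 start B → 2
09:50 end B → 1
10:40 end A → 0
10:40 start E → 1
13:40 end E → 0
14:20 start D → 1
14:20 start F → 2
14:30 start C → 3
16:00 end C → 2
16:05 end F → 1
16:10 end D → 0
17:05 start G → 1
21:00 end G → 0
Peak is 3, at 14:30 (C, D, F).

3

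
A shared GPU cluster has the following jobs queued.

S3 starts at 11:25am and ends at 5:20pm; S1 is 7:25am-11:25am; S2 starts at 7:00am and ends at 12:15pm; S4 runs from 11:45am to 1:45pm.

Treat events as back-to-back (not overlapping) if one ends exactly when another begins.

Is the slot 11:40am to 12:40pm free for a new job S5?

No — it overlaps S2, S3, S4

S2: starts 7:00am before S5 ends 12:40pm, and ends 12:15pm after S5 starts 11:40am → overlap.
S1: ends 11:25am at or before S5 starts 11:40am → clear.
S3: starts 11:25am before S5 ends 12:40pm, and ends 5:20pm after S5 starts 11:40am → overlap.
S4: starts 11:45am before S5 ends 12:40pm, and ends 1:45pm after S5 starts 11:40am → overlap.
S5 overlaps S2, S3, S4.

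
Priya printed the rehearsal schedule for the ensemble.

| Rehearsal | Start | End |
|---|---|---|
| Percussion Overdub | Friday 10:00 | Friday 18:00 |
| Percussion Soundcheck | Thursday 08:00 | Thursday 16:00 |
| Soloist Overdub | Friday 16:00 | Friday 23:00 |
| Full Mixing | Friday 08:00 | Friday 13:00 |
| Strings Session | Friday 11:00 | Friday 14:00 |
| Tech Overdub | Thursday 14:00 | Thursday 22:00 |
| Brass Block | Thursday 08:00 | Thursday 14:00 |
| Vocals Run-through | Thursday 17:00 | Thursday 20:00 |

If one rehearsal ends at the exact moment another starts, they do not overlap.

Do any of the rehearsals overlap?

Yes

Sorted by start: Percussion Soundcheck, Brass Block, Tech Overdub, Vocals Run-through, Full Mixing, Percussion Overdub, Strings Session, Soloist Overdub.
Brass Block starts before Percussion Soundcheck ends → Percussion Soundcheck and Brass Block overlap.
That's a conflict, so the schedule is not conflict-free.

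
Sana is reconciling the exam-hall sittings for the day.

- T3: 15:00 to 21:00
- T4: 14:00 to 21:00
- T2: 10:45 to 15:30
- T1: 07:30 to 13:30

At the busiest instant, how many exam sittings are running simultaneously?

3

Sort all start/end points and keep a running count:
07:30 start T1 → 1
10:45 start T2 → 2
13:30 end T1 → 1
14:00 start T4 → 2
15:00 start T3 → 3
15:30 end T2 → 2
21:00 end T3 → 1
21:00 end T4 → 0
Peak is 3, at 15:00 (T2, T3, T4).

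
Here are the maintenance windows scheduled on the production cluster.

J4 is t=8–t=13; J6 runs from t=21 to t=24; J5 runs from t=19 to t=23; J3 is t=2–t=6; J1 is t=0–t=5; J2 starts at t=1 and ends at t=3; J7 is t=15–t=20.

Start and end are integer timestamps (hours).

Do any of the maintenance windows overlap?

Sorted by start: J1, J2, J3, J4, J7, J5, J6.
J2 starts before J1 ends → J1 and J2 overlap.
That's a conflict, so the schedule is not conflict-free.

Yes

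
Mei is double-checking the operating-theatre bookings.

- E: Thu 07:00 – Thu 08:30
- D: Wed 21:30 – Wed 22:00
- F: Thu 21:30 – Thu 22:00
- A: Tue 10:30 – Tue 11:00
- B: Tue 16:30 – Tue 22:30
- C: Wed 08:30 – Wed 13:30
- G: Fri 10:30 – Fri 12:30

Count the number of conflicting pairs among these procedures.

Two intervals overlap when each starts before the other ends.
Sorted by start: A, B, C, D, E, F, G.
B starts after A ends, so A has no further overlaps.
C starts after B ends, so B has no further overlaps.
D starts after C ends, so C has no further overlaps.
E starts after D ends, so D has no further overlaps.
F starts after E ends, so E has no further overlaps.
G starts after F ends.
No pair overlaps.

0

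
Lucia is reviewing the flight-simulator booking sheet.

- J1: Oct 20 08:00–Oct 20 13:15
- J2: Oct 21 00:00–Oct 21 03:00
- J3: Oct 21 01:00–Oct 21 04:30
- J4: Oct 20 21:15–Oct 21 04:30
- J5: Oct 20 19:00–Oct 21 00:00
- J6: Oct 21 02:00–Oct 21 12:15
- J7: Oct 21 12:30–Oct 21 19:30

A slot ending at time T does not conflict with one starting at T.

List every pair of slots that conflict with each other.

J2 & J3, J2 & J4, J2 & J6, J3 & J4, J3 & J6, J4 & J5, J4 & J6

Sorted by start: J1, J5, J4, J2, J3, J6, J7.
J5 starts after J1 ends — done with J1.
J4 starts before J5 ends → J5 and J4 overlap.
J2 starts exactly when J5 ends (back-to-back, no overlap) — done with J5.
J2 starts before J4 ends → J4 and J2 overlap.
J3 starts before J4 ends → J4 and J3 overlap.
J6 starts before J4 ends → J4 and J6 overlap.
J7 starts after J4 ends.
J3 starts before J2 ends → J2 and J3 overlap.
J6 starts before J2 ends → J2 and J6 overlap.
J7 starts after J2 ends.
J6 starts before J3 ends → J3 and J6 overlap.
J7 starts after J3 ends.
J7 starts after J6 ends.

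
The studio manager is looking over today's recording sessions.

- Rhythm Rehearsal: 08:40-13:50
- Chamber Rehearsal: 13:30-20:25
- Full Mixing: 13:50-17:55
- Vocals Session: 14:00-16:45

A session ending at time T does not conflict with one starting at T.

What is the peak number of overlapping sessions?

Sweep the timeline, counting +1 at each start and −1 at each end (ends before starts at a tie):
08:40 start Rhythm Rehearsal → 1
13:30 start Chamber Rehearsal → 2
13:50 end Rhythm Rehearsal → 1
13:50 start Full Mixing → 2
14:00 start Vocals Session → 3
16:45 end Vocals Session → 2
17:55 end Full Mixing → 1
20:25 end Chamber Rehearsal → 0
Peak is 3, at 14:00 (Chamber Rehearsal, Full Mixing, Vocals Session).

3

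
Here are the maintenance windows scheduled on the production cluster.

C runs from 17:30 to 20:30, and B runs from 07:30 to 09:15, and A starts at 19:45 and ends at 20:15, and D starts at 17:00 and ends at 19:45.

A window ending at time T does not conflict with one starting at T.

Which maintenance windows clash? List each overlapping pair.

A & C, C & D

Sorted by start: B, D, C, A.
D starts after B ends, so B has no further overlaps.
C starts before D ends → D and C overlap.
A starts exactly when D ends (back-to-back, no overlap).
A starts before C ends → C and A overlap.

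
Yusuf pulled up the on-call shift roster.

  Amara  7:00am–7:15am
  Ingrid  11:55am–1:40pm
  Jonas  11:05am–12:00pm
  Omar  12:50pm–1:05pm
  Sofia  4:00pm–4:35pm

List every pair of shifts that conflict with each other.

Ingrid & Jonas, Ingrid & Omar

Sorted by start: Amara, Jonas, Ingrid, Omar, Sofia.
Jonas starts after Amara ends; Amara is clear from here.
Ingrid starts before Jonas ends → Jonas and Ingrid overlap.
Omar starts after Jonas ends; Jonas is clear from here.
Omar starts before Ingrid ends → Ingrid and Omar overlap.
Sofia starts after Ingrid ends.
Sofia starts after Omar ends.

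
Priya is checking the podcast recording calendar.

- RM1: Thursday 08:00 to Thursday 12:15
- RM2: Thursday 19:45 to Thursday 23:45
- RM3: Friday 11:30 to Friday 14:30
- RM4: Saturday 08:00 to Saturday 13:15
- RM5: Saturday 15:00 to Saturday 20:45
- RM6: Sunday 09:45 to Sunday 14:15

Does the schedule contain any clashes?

Check each pair: they overlap iff neither finishes before the other starts.
Sorted by start: RM1, RM2, RM3, RM4, RM5, RM6.
RM2 starts after RM1 ends; RM1 is clear from here.
RM3 starts after RM2 ends; RM2 is clear from here.
RM4 starts after RM3 ends; RM3 is clear from here.
RM5 starts after RM4 ends; RM4 is clear from here.
RM6 starts after RM5 ends.
Every pair is clear; the schedule has no overlaps.

No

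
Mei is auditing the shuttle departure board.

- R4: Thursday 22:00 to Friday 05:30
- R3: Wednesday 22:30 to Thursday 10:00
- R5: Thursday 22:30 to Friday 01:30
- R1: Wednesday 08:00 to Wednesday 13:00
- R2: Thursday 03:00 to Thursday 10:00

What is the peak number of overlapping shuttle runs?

2

Sort all start/end points and keep a running count:
Wednesday 08:00 start R1 → 1
Wednesday 13:00 end R1 → 0
Wednesday 22:30 start R3 → 1
Thursday 03:00 start R2 → 2
Thursday 10:00 end R2 → 1
Thursday 10:00 end R3 → 0
Thursday 22:00 start R4 → 1
Thursday 22:30 start R5 → 2
Friday 01:30 end R5 → 1
Friday 05:30 end R4 → 0
Peak is 2, at Thursday 03:00 (R2, R3).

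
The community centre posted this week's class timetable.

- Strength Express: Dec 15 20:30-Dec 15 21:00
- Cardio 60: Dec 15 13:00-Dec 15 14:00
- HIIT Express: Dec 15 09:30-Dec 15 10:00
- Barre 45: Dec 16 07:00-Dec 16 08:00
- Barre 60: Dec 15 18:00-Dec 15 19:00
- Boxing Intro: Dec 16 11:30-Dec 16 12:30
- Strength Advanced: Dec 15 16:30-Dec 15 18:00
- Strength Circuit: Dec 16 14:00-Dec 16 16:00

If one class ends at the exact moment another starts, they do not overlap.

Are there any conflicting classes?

No

Sorted by start: HIIT Express, Cardio 60, Strength Advanced, Barre 60, Strength Express, Barre 45, Boxing Intro, Strength Circuit.
Cardio 60 starts after HIIT Express ends — done with HIIT Express.
Strength Advanced starts after Cardio 60 ends — done with Cardio 60.
Barre 60 starts exactly when Strength Advanced ends (back-to-back, no overlap) — done with Strength Advanced.
Strength Express starts after Barre 60 ends — done with Barre 60.
Barre 45 starts after Strength Express ends — done with Strength Express.
Boxing Intro starts after Barre 45 ends — done with Barre 45.
Strength Circuit starts after Boxing Intro ends.
Every pair is clear; the schedule has no overlaps.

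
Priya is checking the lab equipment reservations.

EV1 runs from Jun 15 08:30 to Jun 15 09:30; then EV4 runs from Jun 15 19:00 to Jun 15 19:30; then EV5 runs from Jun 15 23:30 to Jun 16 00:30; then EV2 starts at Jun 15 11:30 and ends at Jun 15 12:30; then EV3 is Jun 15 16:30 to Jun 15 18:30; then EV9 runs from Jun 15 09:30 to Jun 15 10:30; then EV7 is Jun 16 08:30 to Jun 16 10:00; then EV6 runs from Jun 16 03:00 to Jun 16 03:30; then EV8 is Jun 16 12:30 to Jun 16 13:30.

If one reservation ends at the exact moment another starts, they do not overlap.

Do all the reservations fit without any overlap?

Yes

Sorted by start: EV1, EV9, EV2, EV3, EV4, EV5, EV6, EV7, EV8.
EV9 starts exactly when EV1 ends (back-to-back, no overlap), so EV1 has no further overlaps.
EV2 starts after EV9 ends, so EV9 has no further overlaps.
EV3 starts after EV2 ends, so EV2 has no further overlaps.
EV4 starts after EV3 ends, so EV3 has no further overlaps.
EV5 starts after EV4 ends, so EV4 has no further overlaps.
EV6 starts after EV5 ends, so EV5 has no further overlaps.
EV7 starts after EV6 ends, so EV6 has no further overlaps.
EV8 starts after EV7 ends.
Every pair is clear; the schedule has no overlaps.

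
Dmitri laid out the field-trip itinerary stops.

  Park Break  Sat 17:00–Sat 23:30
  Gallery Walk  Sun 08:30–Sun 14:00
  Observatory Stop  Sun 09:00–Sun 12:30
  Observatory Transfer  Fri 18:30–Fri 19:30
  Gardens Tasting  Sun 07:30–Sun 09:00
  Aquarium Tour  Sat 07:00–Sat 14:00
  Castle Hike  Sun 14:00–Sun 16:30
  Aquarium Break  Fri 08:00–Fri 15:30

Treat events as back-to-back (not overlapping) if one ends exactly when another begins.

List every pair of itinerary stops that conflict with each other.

Sorted by start: Aquarium Break, Observatory Transfer, Aquarium Tour, Park Break, Gardens Tasting, Gallery Walk, Observatory Stop, Castle Hike.
Observatory Transfer starts after Aquarium Break ends — done with Aquarium Break.
Aquarium Tour starts after Observatory Transfer ends — done with Observatory Transfer.
Park Break starts after Aquarium Tour ends — done with Aquarium Tour.
Gardens Tasting starts after Park Break ends — done with Park Break.
Gallery Walk starts before Gardens Tasting ends → Gardens Tasting and Gallery Walk overlap.
Observatory Stop starts exactly when Gardens Tasting ends (back-to-back, no overlap) — done with Gardens Tasting.
Observatory Stop starts before Gallery Walk ends → Gallery Walk and Observatory Stop overlap.
Castle Hike starts exactly when Gallery Walk ends (back-to-back, no overlap).
Castle Hike starts after Observatory Stop ends.

Gallery Walk & Gardens Tasting, Gallery Walk & Observatory Stop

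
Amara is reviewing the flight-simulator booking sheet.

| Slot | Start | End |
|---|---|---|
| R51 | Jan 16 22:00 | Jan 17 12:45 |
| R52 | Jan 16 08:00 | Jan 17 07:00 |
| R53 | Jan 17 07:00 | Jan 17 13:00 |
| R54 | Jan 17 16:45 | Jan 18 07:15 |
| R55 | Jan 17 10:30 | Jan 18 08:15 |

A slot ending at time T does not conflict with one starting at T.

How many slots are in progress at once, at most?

Sort all start/end points and keep a running count:
Jan 16 08:00 start R52 → 1
Jan 16 22:00 start R51 → 2
Jan 17 07:00 end R52 → 1
Jan 17 07:00 start R53 → 2
Jan 17 10:30 start R55 → 3
Jan 17 12:45 end R51 → 2
Jan 17 13:00 end R53 → 1
Jan 17 16:45 start R54 → 2
Jan 18 07:15 end R54 → 1
Jan 18 08:15 end R55 → 0
Peak is 3, at Jan 17 10:30 (R51, R53, R55).

3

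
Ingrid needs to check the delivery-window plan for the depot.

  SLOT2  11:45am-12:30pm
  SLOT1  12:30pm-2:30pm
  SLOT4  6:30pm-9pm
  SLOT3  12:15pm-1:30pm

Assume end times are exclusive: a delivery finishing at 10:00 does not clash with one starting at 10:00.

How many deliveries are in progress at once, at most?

2

Sort all start/end points and keep a running count:
11:45am start SLOT2 → 1
12:15pm start SLOT3 → 2
12:30pm end SLOT2 → 1
12:30pm start SLOT1 → 2
1:30pm end SLOT3 → 1
2:30pm end SLOT1 → 0
6:30pm start SLOT4 → 1
9pm end SLOT4 → 0
Peak is 2, at 12:15pm (SLOT2, SLOT3).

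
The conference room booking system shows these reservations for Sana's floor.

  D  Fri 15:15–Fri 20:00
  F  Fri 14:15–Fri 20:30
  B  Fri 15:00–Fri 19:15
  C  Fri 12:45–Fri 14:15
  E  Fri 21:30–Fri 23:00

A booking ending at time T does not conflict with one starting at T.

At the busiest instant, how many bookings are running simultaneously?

3

Sweep the timeline, counting +1 at each start and −1 at each end (ends before starts at a tie):
Fri 12:45 start C → 1
Fri 14:15 end C → 0
Fri 14:15 start F → 1
Fri 15:00 start B → 2
Fri 15:15 start D → 3
Fri 19:15 end B → 2
Fri 20:00 end D → 1
Fri 20:30 end F → 0
Fri 21:30 start E → 1
Fri 23:00 end E → 0
Peak is 3, at Fri 15:15 (B, D, F).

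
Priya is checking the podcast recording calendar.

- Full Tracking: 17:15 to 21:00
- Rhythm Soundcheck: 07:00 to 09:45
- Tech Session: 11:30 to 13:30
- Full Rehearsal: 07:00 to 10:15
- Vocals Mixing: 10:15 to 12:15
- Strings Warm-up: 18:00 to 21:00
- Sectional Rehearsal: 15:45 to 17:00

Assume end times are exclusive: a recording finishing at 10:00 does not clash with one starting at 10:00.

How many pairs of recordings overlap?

3

Sorted by start: Full Rehearsal, Rhythm Soundcheck, Vocals Mixing, Tech Session, Sectional Rehearsal, Full Tracking, Strings Warm-up.
Rhythm Soundcheck starts before Full Rehearsal ends → Full Rehearsal and Rhythm Soundcheck overlap.
Vocals Mixing starts exactly when Full Rehearsal ends (back-to-back, no overlap) — done with Full Rehearsal.
Vocals Mixing starts after Rhythm Soundcheck ends — done with Rhythm Soundcheck.
Tech Session starts before Vocals Mixing ends → Vocals Mixing and Tech Session overlap.
Sectional Rehearsal starts after Vocals Mixing ends — done with Vocals Mixing.
Sectional Rehearsal starts after Tech Session ends — done with Tech Session.
Full Tracking starts after Sectional Rehearsal ends — done with Sectional Rehearsal.
Strings Warm-up starts before Full Tracking ends → Full Tracking and Strings Warm-up overlap.
Overlapping pairs: Full Rehearsal & Rhythm Soundcheck, Full Tracking & Strings Warm-up, Tech Session & Vocals Mixing — 3 in total.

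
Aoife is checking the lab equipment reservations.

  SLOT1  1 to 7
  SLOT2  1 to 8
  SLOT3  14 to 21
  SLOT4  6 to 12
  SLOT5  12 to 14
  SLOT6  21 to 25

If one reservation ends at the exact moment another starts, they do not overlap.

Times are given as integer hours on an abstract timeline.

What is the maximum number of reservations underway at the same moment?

Sort all start/end points and keep a running count:
1 start SLOT1 → 1
1 start SLOT2 → 2
6 start SLOT4 → 3
7 end SLOT1 → 2
8 end SLOT2 → 1
12 end SLOT4 → 0
12 start SLOT5 → 1
14 end SLOT5 → 0
14 start SLOT3 → 1
21 end SLOT3 → 0
21 start SLOT6 → 1
25 end SLOT6 → 0
Peak is 3, at 6 (SLOT1, SLOT2, SLOT4).

3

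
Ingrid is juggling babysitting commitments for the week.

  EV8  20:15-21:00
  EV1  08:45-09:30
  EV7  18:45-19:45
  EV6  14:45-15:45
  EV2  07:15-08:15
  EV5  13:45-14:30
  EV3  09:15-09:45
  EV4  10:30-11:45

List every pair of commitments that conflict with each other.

Check each pair: they overlap iff neither finishes before the other starts.
Sorted by start: EV2, EV1, EV3, EV4, EV5, EV6, EV7, EV8.
EV1 starts after EV2 ends; EV2 is clear from here.
EV3 starts before EV1 ends → EV1 and EV3 overlap.
EV4 starts after EV1 ends; EV1 is clear from here.
EV4 starts after EV3 ends; EV3 is clear from here.
EV5 starts after EV4 ends; EV4 is clear from here.
EV6 starts after EV5 ends; EV5 is clear from here.
EV7 starts after EV6 ends; EV6 is clear from here.
EV8 starts after EV7 ends.

EV1 & EV3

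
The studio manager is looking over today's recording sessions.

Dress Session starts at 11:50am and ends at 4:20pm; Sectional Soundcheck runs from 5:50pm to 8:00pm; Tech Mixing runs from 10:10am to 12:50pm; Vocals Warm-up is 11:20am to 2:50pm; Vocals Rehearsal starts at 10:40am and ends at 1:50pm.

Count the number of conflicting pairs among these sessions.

6

Two intervals overlap when each starts before the other ends.
Sorted by start: Tech Mixing, Vocals Rehearsal, Vocals Warm-up, Dress Session, Sectional Soundcheck.
Vocals Rehearsal starts before Tech Mixing ends → Tech Mixing and Vocals Rehearsal overlap.
Vocals Warm-up starts before Tech Mixing ends → Tech Mixing and Vocals Warm-up overlap.
Dress Session starts before Tech Mixing ends → Tech Mixing and Dress Session overlap.
Sectional Soundcheck starts after Tech Mixing ends.
Vocals Warm-up starts before Vocals Rehearsal ends → Vocals Rehearsal and Vocals Warm-up overlap.
Dress Session starts before Vocals Rehearsal ends → Vocals Rehearsal and Dress Session overlap.
Sectional Soundcheck starts after Vocals Rehearsal ends.
Dress Session starts before Vocals Warm-up ends → Vocals Warm-up and Dress Session overlap.
Sectional Soundcheck starts after Vocals Warm-up ends.
Sectional Soundcheck starts after Dress Session ends.
Overlapping pairs: Dress Session & Tech Mixing, Dress Session & Vocals Rehearsal, Dress Session & Vocals Warm-up, Tech Mixing & Vocals Rehearsal, Tech Mixing & Vocals Warm-up, Vocals Rehearsal & Vocals Warm-up — 6 in total.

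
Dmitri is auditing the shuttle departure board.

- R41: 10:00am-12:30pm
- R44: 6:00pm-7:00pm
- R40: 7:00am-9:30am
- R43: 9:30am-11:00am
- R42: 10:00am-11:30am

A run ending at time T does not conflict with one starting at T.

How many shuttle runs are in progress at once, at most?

3

Sweep the timeline, counting +1 at each start and −1 at each end (ends before starts at a tie):
7:00am start R40 → 1
9:30am end R40 → 0
9:30am start R43 → 1
10:00am start R41 → 2
10:00am start R42 → 3
11:00am end R43 → 2
11:30am end R42 → 1
12:30pm end R41 → 0
6:00pm start R44 → 1
7:00pm end R44 → 0
Peak is 3, at 10:00am (R41, R42, R43).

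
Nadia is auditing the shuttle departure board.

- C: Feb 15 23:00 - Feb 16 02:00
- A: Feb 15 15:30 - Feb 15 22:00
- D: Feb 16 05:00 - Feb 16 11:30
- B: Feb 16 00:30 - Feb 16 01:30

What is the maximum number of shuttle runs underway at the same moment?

2

Walk through starts and ends in time order (an end at T is processed before a start at T):
Feb 15 15:30 start A → 1
Feb 15 22:00 end A → 0
Feb 15 23:00 start C → 1
Feb 16 00:30 start B → 2
Feb 16 01:30 end B → 1
Feb 16 02:00 end C → 0
Feb 16 05:00 start D → 1
Feb 16 11:30 end D → 0
Peak is 2, at Feb 16 00:30 (B, C).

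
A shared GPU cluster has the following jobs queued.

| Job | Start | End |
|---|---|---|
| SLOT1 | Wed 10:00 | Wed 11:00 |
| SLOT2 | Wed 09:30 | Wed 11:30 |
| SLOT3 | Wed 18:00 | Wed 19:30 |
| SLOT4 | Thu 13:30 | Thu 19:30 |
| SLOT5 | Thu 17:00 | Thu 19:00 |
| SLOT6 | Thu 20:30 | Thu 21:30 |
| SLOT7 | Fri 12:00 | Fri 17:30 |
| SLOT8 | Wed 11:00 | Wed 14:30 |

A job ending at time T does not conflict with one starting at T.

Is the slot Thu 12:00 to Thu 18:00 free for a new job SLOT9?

No — it overlaps SLOT4, SLOT5

SLOT2: ends Wed 11:30 at or before SLOT9 starts Thu 12:00 → clear.
SLOT1: ends Wed 11:00 at or before SLOT9 starts Thu 12:00 → clear.
SLOT8: ends Wed 14:30 at or before SLOT9 starts Thu 12:00 → clear.
SLOT3: ends Wed 19:30 at or before SLOT9 starts Thu 12:00 → clear.
SLOT4: starts Thu 13:30 before SLOT9 ends Thu 18:00, and ends Thu 19:30 after SLOT9 starts Thu 12:00 → overlap.
SLOT5: starts Thu 17:00 before SLOT9 ends Thu 18:00, and ends Thu 19:00 after SLOT9 starts Thu 12:00 → overlap.
SLOT6: starts Thu 20:30 at or after SLOT9 ends Thu 18:00 → clear.
SLOT7: starts Fri 12:00 at or after SLOT9 ends Thu 18:00 → clear.
SLOT9 overlaps SLOT4, SLOT5.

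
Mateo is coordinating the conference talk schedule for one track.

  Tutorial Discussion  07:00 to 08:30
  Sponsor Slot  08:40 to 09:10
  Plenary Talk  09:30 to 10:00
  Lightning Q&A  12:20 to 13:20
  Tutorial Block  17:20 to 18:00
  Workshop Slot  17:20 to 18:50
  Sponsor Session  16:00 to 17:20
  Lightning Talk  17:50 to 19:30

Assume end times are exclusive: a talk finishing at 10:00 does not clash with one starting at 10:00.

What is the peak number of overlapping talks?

3

Sweep the timeline, counting +1 at each start and −1 at each end (ends before starts at a tie):
07:00 start Tutorial Discussion → 1
08:30 end Tutorial Discussion → 0
08:40 start Sponsor Slot → 1
09:10 end Sponsor Slot → 0
09:30 start Plenary Talk → 1
10:00 end Plenary Talk → 0
12:20 start Lightning Q&A → 1
13:20 end Lightning Q&A → 0
16:00 start Sponsor Session → 1
17:20 end Sponsor Session → 0
17:20 start Tutorial Block → 1
17:20 start Workshop Slot → 2
17:50 start Lightning Talk → 3
18:00 end Tutorial Block → 2
18:50 end Workshop Slot → 1
19:30 end Lightning Talk → 0
Peak is 3, at 17:50 (Lightning Talk, Tutorial Block, Workshop Slot).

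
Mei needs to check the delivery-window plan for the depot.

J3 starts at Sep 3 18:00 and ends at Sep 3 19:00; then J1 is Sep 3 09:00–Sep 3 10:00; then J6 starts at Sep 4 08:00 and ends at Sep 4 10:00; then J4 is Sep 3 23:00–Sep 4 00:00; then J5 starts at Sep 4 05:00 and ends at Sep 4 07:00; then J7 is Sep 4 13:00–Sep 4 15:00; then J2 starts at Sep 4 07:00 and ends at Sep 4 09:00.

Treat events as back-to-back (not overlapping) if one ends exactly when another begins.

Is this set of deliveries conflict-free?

Sorted by start: J1, J3, J4, J5, J2, J6, J7.
J3 starts after J1 ends; J1 is clear from here.
J4 starts after J3 ends; J3 is clear from here.
J5 starts after J4 ends; J4 is clear from here.
J2 starts exactly when J5 ends (back-to-back, no overlap); J5 is clear from here.
J6 starts before J2 ends → J2 and J6 overlap.
That's a conflict, so the schedule is not conflict-free.

No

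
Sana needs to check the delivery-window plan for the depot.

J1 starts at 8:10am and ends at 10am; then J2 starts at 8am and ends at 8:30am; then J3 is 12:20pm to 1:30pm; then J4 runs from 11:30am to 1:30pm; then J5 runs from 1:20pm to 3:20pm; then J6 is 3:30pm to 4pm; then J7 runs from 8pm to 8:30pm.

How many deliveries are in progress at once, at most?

Walk through starts and ends in time order (an end at T is processed before a start at T):
8am start J2 → 1
8:10am start J1 → 2
8:30am end J2 → 1
10am end J1 → 0
11:30am start J4 → 1
12:20pm start J3 → 2
1:20pm start J5 → 3
1:30pm end J3 → 2
1:30pm end J4 → 1
3:20pm end J5 → 0
3:30pm start J6 → 1
4pm end J6 → 0
8pm start J7 → 1
8:30pm end J7 → 0
Peak is 3, at 1:20pm (J3, J4, J5).

3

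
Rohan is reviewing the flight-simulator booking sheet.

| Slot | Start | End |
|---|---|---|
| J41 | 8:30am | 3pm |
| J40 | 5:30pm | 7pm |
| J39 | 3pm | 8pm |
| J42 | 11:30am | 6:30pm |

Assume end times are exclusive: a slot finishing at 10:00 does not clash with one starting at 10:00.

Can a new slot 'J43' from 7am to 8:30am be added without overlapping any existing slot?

J41: starts 8:30am at or after J43 ends 8:30am → clear.
J42: starts 11:30am at or after J43 ends 8:30am → clear.
J39: starts 3pm at or after J43 ends 8:30am → clear.
J40: starts 5:30pm at or after J43 ends 8:30am → clear.

Yes — the slot is free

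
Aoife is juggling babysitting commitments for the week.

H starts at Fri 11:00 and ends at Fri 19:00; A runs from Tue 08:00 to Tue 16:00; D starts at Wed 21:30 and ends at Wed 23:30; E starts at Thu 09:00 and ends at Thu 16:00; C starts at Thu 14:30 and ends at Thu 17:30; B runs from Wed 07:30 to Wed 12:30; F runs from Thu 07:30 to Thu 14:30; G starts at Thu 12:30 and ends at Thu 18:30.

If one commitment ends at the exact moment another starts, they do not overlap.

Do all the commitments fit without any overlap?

No

Two intervals overlap when each starts before the other ends.
Sorted by start: A, B, D, F, E, G, C, H.
B starts after A ends — done with A.
D starts after B ends — done with B.
F starts after D ends — done with D.
E starts before F ends → F and E overlap.
That's a conflict, so the schedule is not conflict-free.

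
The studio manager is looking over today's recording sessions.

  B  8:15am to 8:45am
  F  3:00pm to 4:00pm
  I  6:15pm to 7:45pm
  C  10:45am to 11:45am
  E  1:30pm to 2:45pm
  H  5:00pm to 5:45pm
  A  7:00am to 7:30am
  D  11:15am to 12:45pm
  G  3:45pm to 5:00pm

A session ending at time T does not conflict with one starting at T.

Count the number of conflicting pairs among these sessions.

2

Sorted by start: A, B, C, D, E, F, G, H, I.
B starts after A ends — done with A.
C starts after B ends — done with B.
D starts before C ends → C and D overlap.
E starts after C ends — done with C.
E starts after D ends — done with D.
F starts after E ends — done with E.
G starts before F ends → F and G overlap.
H starts after F ends — done with F.
H starts exactly when G ends (back-to-back, no overlap) — done with G.
I starts after H ends.
Overlapping pairs: C & D, F & G — 2 in total.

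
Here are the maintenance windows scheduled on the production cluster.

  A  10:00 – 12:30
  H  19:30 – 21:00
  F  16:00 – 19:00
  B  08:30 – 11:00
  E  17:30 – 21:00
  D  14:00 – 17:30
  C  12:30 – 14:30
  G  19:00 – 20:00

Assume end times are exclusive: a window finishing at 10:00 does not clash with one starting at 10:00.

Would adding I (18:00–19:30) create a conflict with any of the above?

Yes — it overlaps E, F, G

B: ends 11:00 at or before I starts 18:00 → clear.
A: ends 12:30 at or before I starts 18:00 → clear.
C: ends 14:30 at or before I starts 18:00 → clear.
D: ends 17:30 at or before I starts 18:00 → clear.
F: starts 16:00 before I ends 19:30, and ends 19:00 after I starts 18:00 → overlap.
E: starts 17:30 before I ends 19:30, and ends 21:00 after I starts 18:00 → overlap.
G: starts 19:00 before I ends 19:30, and ends 20:00 after I starts 18:00 → overlap.
H: starts 19:30 at or after I ends 19:30 → clear.
I overlaps E, F, G.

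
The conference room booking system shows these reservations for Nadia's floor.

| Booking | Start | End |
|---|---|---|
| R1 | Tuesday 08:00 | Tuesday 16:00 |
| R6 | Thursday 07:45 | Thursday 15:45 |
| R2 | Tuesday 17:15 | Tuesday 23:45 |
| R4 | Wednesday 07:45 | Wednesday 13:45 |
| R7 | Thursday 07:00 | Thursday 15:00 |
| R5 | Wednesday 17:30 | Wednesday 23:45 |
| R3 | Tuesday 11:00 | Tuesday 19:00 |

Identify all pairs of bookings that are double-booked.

Sorted by start: R1, R3, R2, R4, R5, R7, R6.
R3 starts before R1 ends → R1 and R3 overlap.
R2 starts after R1 ends, so R1 has no further overlaps.
R2 starts before R3 ends → R3 and R2 overlap.
R4 starts after R3 ends, so R3 has no further overlaps.
R4 starts after R2 ends, so R2 has no further overlaps.
R5 starts after R4 ends, so R4 has no further overlaps.
R7 starts after R5 ends, so R5 has no further overlaps.
R6 starts before R7 ends → R7 and R6 overlap.

R1 & R3, R2 & R3, R6 & R7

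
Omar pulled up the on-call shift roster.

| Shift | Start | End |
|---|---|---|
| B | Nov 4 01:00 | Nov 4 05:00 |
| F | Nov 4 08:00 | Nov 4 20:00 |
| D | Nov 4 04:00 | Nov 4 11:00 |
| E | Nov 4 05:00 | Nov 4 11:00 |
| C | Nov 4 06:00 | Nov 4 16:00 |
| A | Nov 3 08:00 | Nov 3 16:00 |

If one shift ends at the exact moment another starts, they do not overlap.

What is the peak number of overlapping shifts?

Walk through starts and ends in time order (an end at T is processed before a start at T):
Nov 3 08:00 start A → 1
Nov 3 16:00 end A → 0
Nov 4 01:00 start B → 1
Nov 4 04:00 start D → 2
Nov 4 05:00 end B → 1
Nov 4 05:00 start E → 2
Nov 4 06:00 start C → 3
Nov 4 08:00 start F → 4
Nov 4 11:00 end D → 3
Nov 4 11:00 end E → 2
Nov 4 16:00 end C → 1
Nov 4 20:00 end F → 0
Peak is 4, at Nov 4 08:00 (C, D, E, F).

4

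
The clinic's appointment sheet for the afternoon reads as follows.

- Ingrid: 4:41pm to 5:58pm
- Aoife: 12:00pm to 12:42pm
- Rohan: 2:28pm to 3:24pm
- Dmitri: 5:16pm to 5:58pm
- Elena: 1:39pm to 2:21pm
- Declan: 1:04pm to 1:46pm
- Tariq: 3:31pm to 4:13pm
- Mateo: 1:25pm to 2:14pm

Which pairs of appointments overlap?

Declan & Elena, Declan & Mateo, Dmitri & Ingrid, Elena & Mateo

Sorted by start: Aoife, Declan, Mateo, Elena, Rohan, Tariq, Ingrid, Dmitri.
Declan starts after Aoife ends, so nothing later overlaps Aoife either.
Mateo starts before Declan ends → Declan and Mateo overlap.
Elena starts before Declan ends → Declan and Elena overlap.
Rohan starts after Declan ends, so nothing later overlaps Declan either.
Elena starts before Mateo ends → Mateo and Elena overlap.
Rohan starts after Mateo ends, so nothing later overlaps Mateo either.
Rohan starts after Elena ends, so nothing later overlaps Elena either.
Tariq starts after Rohan ends, so nothing later overlaps Rohan either.
Ingrid starts after Tariq ends, so nothing later overlaps Tariq either.
Dmitri starts before Ingrid ends → Ingrid and Dmitri overlap.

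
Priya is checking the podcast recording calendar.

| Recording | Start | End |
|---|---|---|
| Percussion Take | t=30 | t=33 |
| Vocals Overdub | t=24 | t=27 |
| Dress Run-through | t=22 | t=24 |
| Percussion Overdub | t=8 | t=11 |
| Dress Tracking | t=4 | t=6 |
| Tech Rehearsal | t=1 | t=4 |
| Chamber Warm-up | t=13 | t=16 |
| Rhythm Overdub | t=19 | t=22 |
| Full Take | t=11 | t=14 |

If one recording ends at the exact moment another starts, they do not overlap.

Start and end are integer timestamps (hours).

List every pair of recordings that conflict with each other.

Chamber Warm-up & Full Take

Sorted by start: Tech Rehearsal, Dress Tracking, Percussion Overdub, Full Take, Chamber Warm-up, Rhythm Overdub, Dress Run-through, Vocals Overdub, Percussion Take.
Dress Tracking starts exactly when Tech Rehearsal ends (back-to-back, no overlap) — done with Tech Rehearsal.
Percussion Overdub starts after Dress Tracking ends — done with Dress Tracking.
Full Take starts exactly when Percussion Overdub ends (back-to-back, no overlap) — done with Percussion Overdub.
Chamber Warm-up starts before Full Take ends → Full Take and Chamber Warm-up overlap.
Rhythm Overdub starts after Full Take ends — done with Full Take.
Rhythm Overdub starts after Chamber Warm-up ends — done with Chamber Warm-up.
Dress Run-through starts exactly when Rhythm Overdub ends (back-to-back, no overlap) — done with Rhythm Overdub.
Vocals Overdub starts exactly when Dress Run-through ends (back-to-back, no overlap) — done with Dress Run-through.
Percussion Take starts after Vocals Overdub ends.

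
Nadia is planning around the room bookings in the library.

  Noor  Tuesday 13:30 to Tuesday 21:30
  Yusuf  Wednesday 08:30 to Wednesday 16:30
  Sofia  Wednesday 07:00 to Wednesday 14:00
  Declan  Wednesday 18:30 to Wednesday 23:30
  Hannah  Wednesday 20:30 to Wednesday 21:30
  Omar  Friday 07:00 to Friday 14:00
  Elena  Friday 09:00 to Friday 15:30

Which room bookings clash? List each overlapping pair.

Declan & Hannah, Elena & Omar, Sofia & Yusuf

Sorted by start: Noor, Sofia, Yusuf, Declan, Hannah, Omar, Elena.
Sofia starts after Noor ends, so Noor has no further overlaps.
Yusuf starts before Sofia ends → Sofia and Yusuf overlap.
Declan starts after Sofia ends, so Sofia has no further overlaps.
Declan starts after Yusuf ends, so Yusuf has no further overlaps.
Hannah starts before Declan ends → Declan and Hannah overlap.
Omar starts after Declan ends, so Declan has no further overlaps.
Omar starts after Hannah ends, so Hannah has no further overlaps.
Elena starts before Omar ends → Omar and Elena overlap.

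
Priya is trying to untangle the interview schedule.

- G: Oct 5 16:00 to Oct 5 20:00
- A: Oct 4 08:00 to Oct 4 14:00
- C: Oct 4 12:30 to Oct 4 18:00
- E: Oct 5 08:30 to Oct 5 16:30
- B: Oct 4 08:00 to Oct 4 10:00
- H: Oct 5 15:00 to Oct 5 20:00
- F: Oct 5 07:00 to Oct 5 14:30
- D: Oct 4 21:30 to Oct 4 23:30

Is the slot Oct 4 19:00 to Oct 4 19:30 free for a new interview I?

Yes — the slot is free

A: ends Oct 4 14:00 at or before I starts Oct 4 19:00 → clear.
B: ends Oct 4 10:00 at or before I starts Oct 4 19:00 → clear.
C: ends Oct 4 18:00 at or before I starts Oct 4 19:00 → clear.
D: starts Oct 4 21:30 at or after I ends Oct 4 19:30 → clear.
F: starts Oct 5 07:00 at or after I ends Oct 4 19:30 → clear.
E: starts Oct 5 08:30 at or after I ends Oct 4 19:30 → clear.
H: starts Oct 5 15:00 at or after I ends Oct 4 19:30 → clear.
G: starts Oct 5 16:00 at or after I ends Oct 4 19:30 → clear.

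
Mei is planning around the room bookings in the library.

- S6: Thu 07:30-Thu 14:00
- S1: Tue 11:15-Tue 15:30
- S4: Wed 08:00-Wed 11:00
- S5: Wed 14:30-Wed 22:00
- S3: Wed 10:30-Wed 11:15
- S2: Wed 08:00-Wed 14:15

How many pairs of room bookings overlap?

Two intervals overlap when each starts before the other ends.
Sorted by start: S1, S2, S4, S3, S5, S6.
S2 starts after S1 ends; S1 is clear from here.
S4 starts before S2 ends → S2 and S4 overlap.
S3 starts before S2 ends → S2 and S3 overlap.
S5 starts after S2 ends; S2 is clear from here.
S3 starts before S4 ends → S4 and S3 overlap.
S5 starts after S4 ends; S4 is clear from here.
S5 starts after S3 ends; S3 is clear from here.
S6 starts after S5 ends.
Overlapping pairs: S2 & S3, S2 & S4, S3 & S4 — 3 in total.

3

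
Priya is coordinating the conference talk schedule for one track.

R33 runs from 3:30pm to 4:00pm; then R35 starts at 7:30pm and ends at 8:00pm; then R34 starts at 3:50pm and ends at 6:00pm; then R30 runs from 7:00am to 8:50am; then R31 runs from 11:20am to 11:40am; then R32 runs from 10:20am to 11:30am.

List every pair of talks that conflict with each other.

Sorted by start: R30, R32, R31, R33, R34, R35.
R32 starts after R30 ends — done with R30.
R31 starts before R32 ends → R32 and R31 overlap.
R33 starts after R32 ends — done with R32.
R33 starts after R31 ends — done with R31.
R34 starts before R33 ends → R33 and R34 overlap.
R35 starts after R33 ends.
R35 starts after R34 ends.

R31 & R32, R33 & R34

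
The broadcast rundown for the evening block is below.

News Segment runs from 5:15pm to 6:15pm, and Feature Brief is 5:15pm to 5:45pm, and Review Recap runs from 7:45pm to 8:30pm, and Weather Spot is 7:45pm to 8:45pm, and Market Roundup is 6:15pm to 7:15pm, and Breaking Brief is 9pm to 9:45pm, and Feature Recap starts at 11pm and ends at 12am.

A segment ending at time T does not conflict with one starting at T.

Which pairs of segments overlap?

Two intervals overlap when each starts before the other ends.
Sorted by start: News Segment, Feature Brief, Market Roundup, Review Recap, Weather Spot, Breaking Brief, Feature Recap.
Feature Brief starts before News Segment ends → News Segment and Feature Brief overlap.
Market Roundup starts exactly when News Segment ends (back-to-back, no overlap) — done with News Segment.
Market Roundup starts after Feature Brief ends — done with Feature Brief.
Review Recap starts after Market Roundup ends — done with Market Roundup.
Weather Spot starts before Review Recap ends → Review Recap and Weather Spot overlap.
Breaking Brief starts after Review Recap ends — done with Review Recap.
Breaking Brief starts after Weather Spot ends — done with Weather Spot.
Feature Recap starts after Breaking Brief ends.

Feature Brief & News Segment, Review Recap & Weather Spot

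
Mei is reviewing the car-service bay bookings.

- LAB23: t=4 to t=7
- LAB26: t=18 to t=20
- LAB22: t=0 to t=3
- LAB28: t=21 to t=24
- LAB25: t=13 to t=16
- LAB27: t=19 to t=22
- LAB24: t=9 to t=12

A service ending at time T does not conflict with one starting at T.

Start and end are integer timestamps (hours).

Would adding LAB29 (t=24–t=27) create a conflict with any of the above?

No — it doesn't clash with anything

LAB22: ends t=3 at or before LAB29 starts t=24 → clear.
LAB23: ends t=7 at or before LAB29 starts t=24 → clear.
LAB24: ends t=12 at or before LAB29 starts t=24 → clear.
LAB25: ends t=16 at or before LAB29 starts t=24 → clear.
LAB26: ends t=20 at or before LAB29 starts t=24 → clear.
LAB27: ends t=22 at or before LAB29 starts t=24 → clear.
LAB28: ends t=24 at or before LAB29 starts t=24 → clear.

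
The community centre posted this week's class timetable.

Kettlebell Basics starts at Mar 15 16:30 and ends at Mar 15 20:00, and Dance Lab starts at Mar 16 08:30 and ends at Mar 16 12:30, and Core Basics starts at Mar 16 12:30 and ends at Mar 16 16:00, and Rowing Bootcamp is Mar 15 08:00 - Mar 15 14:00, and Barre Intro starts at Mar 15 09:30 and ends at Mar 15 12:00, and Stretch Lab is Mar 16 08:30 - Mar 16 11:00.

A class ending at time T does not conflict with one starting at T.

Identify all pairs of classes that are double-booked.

Sorted by start: Rowing Bootcamp, Barre Intro, Kettlebell Basics, Stretch Lab, Dance Lab, Core Basics.
Barre Intro starts before Rowing Bootcamp ends → Rowing Bootcamp and Barre Intro overlap.
Kettlebell Basics starts after Rowing Bootcamp ends, so nothing later overlaps Rowing Bootcamp either.
Kettlebell Basics starts after Barre Intro ends, so nothing later overlaps Barre Intro either.
Stretch Lab starts after Kettlebell Basics ends, so nothing later overlaps Kettlebell Basics either.
Dance Lab starts before Stretch Lab ends → Stretch Lab and Dance Lab overlap.
Core Basics starts after Stretch Lab ends.
Core Basics starts exactly when Dance Lab ends (back-to-back, no overlap).

Barre Intro & Rowing Bootcamp, Dance Lab & Stretch Lab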